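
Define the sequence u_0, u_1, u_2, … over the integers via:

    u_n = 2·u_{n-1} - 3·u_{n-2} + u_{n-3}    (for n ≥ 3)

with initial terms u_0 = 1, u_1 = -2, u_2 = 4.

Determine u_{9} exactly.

178

u_3 = 2·4 + -3·-2 + 1·1 = 15
u_4 = 2·15 + -3·4 + 1·-2 = 16
u_5 = 2·16 + -3·15 + 1·4 = -9
u_6 = 2·-9 + -3·16 + 1·15 = -51
u_7 = 2·-51 + -3·-9 + 1·16 = -59
u_8 = 2·-59 + -3·-51 + 1·-9 = 26
u_9 = 2·26 + -3·-59 + 1·-51 = 178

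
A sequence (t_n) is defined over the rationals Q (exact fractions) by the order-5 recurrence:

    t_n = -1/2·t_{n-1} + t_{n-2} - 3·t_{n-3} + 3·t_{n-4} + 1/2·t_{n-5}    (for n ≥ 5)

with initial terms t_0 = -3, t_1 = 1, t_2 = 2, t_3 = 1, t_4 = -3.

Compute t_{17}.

t_5 = -1/2·-3 + 1·1 + -3·2 + 3·1 + 1/2·-3 = -2
t_6 = -1/2·-2 + 1·-3 + -3·1 + 3·2 + 1/2·1 = 3/2
t_7 = -1/2·3/2 + 1·-2 + -3·-3 + 3·1 + 1/2·2 = 41/4
t_8 = -1/2·41/4 + 1·3/2 + -3·-2 + 3·-3 + 1/2·1 = -49/8
t_9 = -1/2·-49/8 + 1·41/4 + -3·3/2 + 3·-2 + 1/2·-3 = 21/16
t_10 = -1/2·21/16 + 1·-49/8 + -3·41/4 + 3·3/2 + 1/2·-2 = -1089/32
t_11 = -1/2·-1089/32 + 1·21/16 + -3·-49/8 + 3·41/4 + 1/2·3/2 = 4365/64
t_12 = -1/2·4365/64 + 1·-1089/32 + -3·21/16 + 3·-49/8 + 1/2·41/4 = -10921/128
t_13 = -1/2·-10921/128 + 1·4365/64 + -3·-1089/32 + 3·21/16 + 1/2·-49/8 = 54741/256
t_14 = -1/2·54741/256 + 1·-10921/128 + -3·4365/64 + 3·-1089/32 + 1/2·21/16 = -255121/512
t_15 = -1/2·-255121/512 + 1·54741/256 + -3·-10921/128 + 3·4365/64 + 1/2·-1089/32 = 928285/1024
t_16 = -1/2·928285/1024 + 1·-255121/512 + -3·54741/256 + 3·-10921/128 + 1/2·4365/64 = -3716921/2048
t_17 = -1/2·-3716921/2048 + 1·928285/1024 + -3·-255121/512 + 3·54741/256 + 1/2·-10921/128 = 16005797/4096

16005797/4096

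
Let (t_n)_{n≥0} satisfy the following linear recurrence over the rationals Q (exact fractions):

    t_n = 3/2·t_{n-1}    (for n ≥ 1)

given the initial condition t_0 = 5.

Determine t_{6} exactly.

t_1 = 3/2·5 = 15/2
t_2 = 3/2·15/2 = 45/4
t_3 = 3/2·45/4 = 135/8
t_4 = 3/2·135/8 = 405/16
t_5 = 3/2·405/16 = 1215/32
t_6 = 3/2·1215/32 = 3645/64

3645/64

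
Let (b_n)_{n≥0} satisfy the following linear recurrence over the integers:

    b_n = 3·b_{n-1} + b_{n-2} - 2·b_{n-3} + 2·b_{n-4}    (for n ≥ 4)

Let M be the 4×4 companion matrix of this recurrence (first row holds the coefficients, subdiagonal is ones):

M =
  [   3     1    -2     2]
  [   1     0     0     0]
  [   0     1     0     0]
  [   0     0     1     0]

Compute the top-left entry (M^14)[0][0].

(M^14)[0][0] is the top entry after applying M 14 times to the unit state (1, 0, 0, 0). Equivalently it is h_{17} for the auxiliary sequence (h_n) obeying the same recurrence with h_3 = 1 and h_i = 0 for 0 ≤ i < 3:
h_4 = 3·1 + 1·0 + -2·0 + 2·0 = 3
h_5 = 3·3 + 1·1 + -2·0 + 2·0 = 10
h_6 = 3·10 + 1·3 + -2·1 + 2·0 = 31
h_7 = 3·31 + 1·10 + -2·3 + 2·1 = 99
h_8 = 3·99 + 1·31 + -2·10 + 2·3 = 314
h_9 = 3·314 + 1·99 + -2·31 + 2·10 = 999
h_10 = 3·999 + 1·314 + -2·99 + 2·31 = 3175
h_11 = 3·3175 + 1·999 + -2·314 + 2·99 = 10094
h_12 = 3·10094 + 1·3175 + -2·999 + 2·314 = 32087
h_13 = 3·32087 + 1·10094 + -2·3175 + 2·999 = 102003
h_14 = 3·102003 + 1·32087 + -2·10094 + 2·3175 = 324258
h_15 = 3·324258 + 1·102003 + -2·32087 + 2·10094 = 1030791
h_16 = 3·1030791 + 1·324258 + -2·102003 + 2·32087 = 3276799
h_17 = 3·3276799 + 1·1030791 + -2·324258 + 2·102003 = 10416678

10416678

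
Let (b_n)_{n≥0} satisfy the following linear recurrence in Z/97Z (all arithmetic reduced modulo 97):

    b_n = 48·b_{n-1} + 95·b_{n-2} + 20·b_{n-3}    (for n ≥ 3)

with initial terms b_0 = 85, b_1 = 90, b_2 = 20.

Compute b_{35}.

b_3 = 48·20 + 95·90 + 20·85 = 55
b_4 = 48·55 + 95·20 + 20·90 = 35
b_5 = 48·35 + 95·55 + 20·20 = 30
b_6 = 48·30 + 95·35 + 20·55 = 45
b_7 = 48·45 + 95·30 + 20·35 = 84
b_8 = 48·84 + 95·45 + 20·30 = 80
b_9 = 48·80 + 95·84 + 20·45 = 13
b_10 = 48·13 + 95·80 + 20·84 = 10
b_11 = 48·10 + 95·13 + 20·80 = 17
b_12 = 48·17 + 95·10 + 20·13 = 86
b_13 = 48·86 + 95·17 + 20·10 = 26
b_14 = 48·26 + 95·86 + 20·17 = 58
b_15 = 48·58 + 95·26 + 20·86 = 87
b_16 = 48·87 + 95·58 + 20·26 = 21
b_17 = 48·21 + 95·87 + 20·58 = 54
b_18 = 48·54 + 95·21 + 20·87 = 22
b_19 = 48·22 + 95·54 + 20·21 = 10
b_20 = 48·10 + 95·22 + 20·54 = 61
b_21 = 48·61 + 95·10 + 20·22 = 50
b_22 = 48·50 + 95·61 + 20·10 = 53
b_23 = 48·53 + 95·50 + 20·61 = 75
b_24 = 48·75 + 95·53 + 20·50 = 32
b_25 = 48·32 + 95·75 + 20·53 = 21
b_26 = 48·21 + 95·32 + 20·75 = 19
b_27 = 48·19 + 95·21 + 20·32 = 55
b_28 = 48·55 + 95·19 + 20·21 = 15
b_29 = 48·15 + 95·55 + 20·19 = 20
b_30 = 48·20 + 95·15 + 20·55 = 90
b_31 = 48·90 + 95·20 + 20·15 = 21
b_32 = 48·21 + 95·90 + 20·20 = 64
b_33 = 48·64 + 95·21 + 20·90 = 77
b_34 = 48·77 + 95·64 + 20·21 = 11
b_35 = 48·11 + 95·77 + 20·64 = 5

5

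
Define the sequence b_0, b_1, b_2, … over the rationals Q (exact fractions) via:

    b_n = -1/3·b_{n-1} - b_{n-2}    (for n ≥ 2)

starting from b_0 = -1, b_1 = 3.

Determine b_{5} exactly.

8/3

b_2 = -1/3·3 + -1·-1 = 0
b_3 = -1/3·0 + -1·3 = -3
b_4 = -1/3·-3 + -1·0 = 1
b_5 = -1/3·1 + -1·-3 = 8/3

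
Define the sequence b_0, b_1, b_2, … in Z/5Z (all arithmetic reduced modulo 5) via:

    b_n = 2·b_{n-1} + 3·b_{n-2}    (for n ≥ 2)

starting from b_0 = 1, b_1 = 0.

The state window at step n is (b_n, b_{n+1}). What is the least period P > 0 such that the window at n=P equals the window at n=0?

n=0: window = (1, 0)
n=1: window = (0, 3)
n=2: window = (3, 1)
n=3: window = (1, 1)
n=4: window = (1, 0)
window at n=4 equals window at n=0 → period = 4

4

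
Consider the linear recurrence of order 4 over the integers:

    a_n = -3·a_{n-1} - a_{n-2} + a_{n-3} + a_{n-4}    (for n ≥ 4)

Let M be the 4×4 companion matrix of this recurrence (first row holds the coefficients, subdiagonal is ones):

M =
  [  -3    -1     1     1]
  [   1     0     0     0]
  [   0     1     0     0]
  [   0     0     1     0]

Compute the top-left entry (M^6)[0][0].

(M^6)[0][0] is the top entry after applying M 6 times to the unit state (1, 0, 0, 0). Equivalently it is h_{9} for the auxiliary sequence (h_n) obeying the same recurrence with h_3 = 1 and h_i = 0 for 0 ≤ i < 3:
h_4 = -3·1 + -1·0 + 1·0 + 1·0 = -3
h_5 = -3·-3 + -1·1 + 1·0 + 1·0 = 8
h_6 = -3·8 + -1·-3 + 1·1 + 1·0 = -20
h_7 = -3·-20 + -1·8 + 1·-3 + 1·1 = 50
h_8 = -3·50 + -1·-20 + 1·8 + 1·-3 = -125
h_9 = -3·-125 + -1·50 + 1·-20 + 1·8 = 313

313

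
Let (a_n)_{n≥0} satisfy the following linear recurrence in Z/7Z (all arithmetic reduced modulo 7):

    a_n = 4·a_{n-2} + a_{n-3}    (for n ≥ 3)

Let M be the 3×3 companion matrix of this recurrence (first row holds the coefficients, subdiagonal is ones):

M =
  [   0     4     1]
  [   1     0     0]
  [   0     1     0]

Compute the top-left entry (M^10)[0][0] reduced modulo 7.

(M^10)[0][0] is the top entry after applying M 10 times to the unit state (1, 0, 0). Equivalently it is h_{12} for the auxiliary sequence (h_n) obeying the same recurrence with h_2 = 1 and h_i = 0 for 0 ≤ i < 2:
h_3 = 0·1 + 4·0 + 1·0 = 0
h_4 = 0·0 + 4·1 + 1·0 = 4
h_5 = 0·4 + 4·0 + 1·1 = 1
h_6 = 0·1 + 4·4 + 1·0 = 2
h_7 = 0·2 + 4·1 + 1·4 = 1
h_8 = 0·1 + 4·2 + 1·1 = 2
h_9 = 0·2 + 4·1 + 1·2 = 6
h_10 = 0·6 + 4·2 + 1·1 = 2
h_11 = 0·2 + 4·6 + 1·2 = 5
h_12 = 0·5 + 4·2 + 1·6 = 0

0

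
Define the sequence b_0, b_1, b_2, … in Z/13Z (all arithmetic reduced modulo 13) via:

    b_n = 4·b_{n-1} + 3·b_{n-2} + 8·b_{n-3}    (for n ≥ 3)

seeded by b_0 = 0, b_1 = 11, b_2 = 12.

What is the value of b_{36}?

b_3 = 4·12 + 3·11 + 8·0 = 3
b_4 = 4·3 + 3·12 + 8·11 = 6
b_5 = 4·6 + 3·3 + 8·12 = 12
b_6 = 4·12 + 3·6 + 8·3 = 12
b_7 = 4·12 + 3·12 + 8·6 = 2
b_8 = 4·2 + 3·12 + 8·12 = 10
b_9 = 4·10 + 3·2 + 8·12 = 12
b_10 = 4·12 + 3·10 + 8·2 = 3
b_11 = 4·3 + 3·12 + 8·10 = 11
b_12 = 4·11 + 3·3 + 8·12 = 6
b_13 = 4·6 + 3·11 + 8·3 = 3
b_14 = 4·3 + 3·6 + 8·11 = 1
b_15 = 4·1 + 3·3 + 8·6 = 9
b_16 = 4·9 + 3·1 + 8·3 = 11
b_17 = 4·11 + 3·9 + 8·1 = 1
b_18 = 4·1 + 3·11 + 8·9 = 5
b_19 = 4·5 + 3·1 + 8·11 = 7
b_20 = 4·7 + 3·5 + 8·1 = 12
b_21 = 4·12 + 3·7 + 8·5 = 5
b_22 = 4·5 + 3·12 + 8·7 = 8
b_23 = 4·8 + 3·5 + 8·12 = 0
b_24 = 4·0 + 3·8 + 8·5 = 12
b_25 = 4·12 + 3·0 + 8·8 = 8
b_26 = 4·8 + 3·12 + 8·0 = 3
b_27 = 4·3 + 3·8 + 8·12 = 2
b_28 = 4·2 + 3·3 + 8·8 = 3
b_29 = 4·3 + 3·2 + 8·3 = 3
b_30 = 4·3 + 3·3 + 8·2 = 11
b_31 = 4·11 + 3·3 + 8·3 = 12
b_32 = 4·12 + 3·11 + 8·3 = 1
b_33 = 4·1 + 3·12 + 8·11 = 11
b_34 = 4·11 + 3·1 + 8·12 = 0
b_35 = 4·0 + 3·11 + 8·1 = 2
b_36 = 4·2 + 3·0 + 8·11 = 5

5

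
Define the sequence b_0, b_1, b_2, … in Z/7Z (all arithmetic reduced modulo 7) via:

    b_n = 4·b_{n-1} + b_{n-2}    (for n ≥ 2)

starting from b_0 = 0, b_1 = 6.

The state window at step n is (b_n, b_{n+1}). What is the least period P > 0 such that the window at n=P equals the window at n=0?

16

n=0: window = (0, 6)
n=1: window = (6, 3)
n=2: window = (3, 4)
n=3: window = (4, 5)
n=4: window = (5, 3)
n=5: window = (3, 3)
n=6: window = (3, 1)
n=7: window = (1, 0)
n=8: window = (0, 1)
n=9: window = (1, 4)
n=10: window = (4, 3)
n=11: window = (3, 2)
n=12: window = (2, 4)
n=13: window = (4, 4)
n=14: window = (4, 6)
n=15: window = (6, 0)
n=16: window = (0, 6)
window at n=16 equals window at n=0 → period = 16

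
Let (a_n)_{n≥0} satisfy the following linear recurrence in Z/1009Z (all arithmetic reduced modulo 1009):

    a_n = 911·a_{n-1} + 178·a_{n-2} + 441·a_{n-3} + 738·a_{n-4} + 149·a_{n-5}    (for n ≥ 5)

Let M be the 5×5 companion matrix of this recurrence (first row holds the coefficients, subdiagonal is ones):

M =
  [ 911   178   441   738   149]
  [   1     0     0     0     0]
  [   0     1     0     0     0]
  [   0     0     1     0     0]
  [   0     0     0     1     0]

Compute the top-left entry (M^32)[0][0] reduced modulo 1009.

915

(M^32)[0][0] is the top entry after applying M 32 times to the unit state (1, 0, 0, 0, 0). Equivalently it is h_{36} for the auxiliary sequence (h_n) obeying the same recurrence with h_4 = 1 and h_i = 0 for 0 ≤ i < 4:
h_5 = 911·1 + 178·0 + 441·0 + 738·0 + 149·0 = 911
h_6 = 911·911 + 178·1 + 441·0 + 738·0 + 149·0 = 701
h_7 = 911·701 + 178·911 + 441·1 + 738·0 + 149·0 = 64
h_8 = 911·64 + 178·701 + 441·911 + 738·1 + 149·0 = 351
h_9 = 911·351 + 178·64 + 441·701 + 738·911 + 149·1 = 52
h_10 = 911·52 + 178·351 + 441·64 + 738·701 + 149·911 = 95
h_11 = 911·95 + 178·52 + 441·351 + 738·64 + 149·701 = 691
h_12 = 911·691 + 178·95 + 441·52 + 738·351 + 149·64 = 556
h_13 = 911·556 + 178·691 + 441·95 + 738·52 + 149·351 = 289
h_14 = 911·289 + 178·556 + 441·691 + 738·95 + 149·52 = 194
h_15 = 911·194 + 178·289 + 441·556 + 738·691 + 149·95 = 593
h_16 = 911·593 + 178·194 + 441·289 + 738·556 + 149·691 = 655
h_17 = 911·655 + 178·593 + 441·194 + 738·289 + 149·556 = 273
h_18 = 911·273 + 178·655 + 441·593 + 738·194 + 149·289 = 794
h_19 = 911·794 + 178·273 + 441·655 + 738·593 + 149·194 = 706
h_20 = 911·706 + 178·794 + 441·273 + 738·655 + 149·593 = 471
h_21 = 911·471 + 178·706 + 441·794 + 738·273 + 149·655 = 235
h_22 = 911·235 + 178·471 + 441·706 + 738·794 + 149·273 = 902
h_23 = 911·902 + 178·235 + 441·471 + 738·706 + 149·794 = 342
h_24 = 911·342 + 178·902 + 441·235 + 738·471 + 149·706 = 374
h_25 = 911·374 + 178·342 + 441·902 + 738·235 + 149·471 = 684
h_26 = 911·684 + 178·374 + 441·342 + 738·902 + 149·235 = 466
h_27 = 911·466 + 178·684 + 441·374 + 738·342 + 149·902 = 214
h_28 = 911·214 + 178·466 + 441·684 + 738·374 + 149·342 = 434
h_29 = 911·434 + 178·214 + 441·466 + 738·684 + 149·374 = 798
h_30 = 911·798 + 178·434 + 441·214 + 738·466 + 149·684 = 440
h_31 = 911·440 + 178·798 + 441·434 + 738·214 + 149·466 = 67
h_32 = 911·67 + 178·440 + 441·798 + 738·434 + 149·214 = 938
h_33 = 911·938 + 178·67 + 441·440 + 738·798 + 149·434 = 792
h_34 = 911·792 + 178·938 + 441·67 + 738·440 + 149·798 = 504
h_35 = 911·504 + 178·792 + 441·938 + 738·67 + 149·440 = 722
h_36 = 911·722 + 178·504 + 441·792 + 738·938 + 149·67 = 915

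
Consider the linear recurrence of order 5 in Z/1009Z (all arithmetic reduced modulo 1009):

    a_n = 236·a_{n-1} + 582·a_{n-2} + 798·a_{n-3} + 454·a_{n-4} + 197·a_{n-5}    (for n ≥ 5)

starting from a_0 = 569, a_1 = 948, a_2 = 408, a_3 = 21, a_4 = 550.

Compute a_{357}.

a_5 = 236·550 + 582·21 + 798·408 + 454·948 + 197·569 = 82
a_6 = 236·82 + 582·550 + 798·21 + 454·408 + 197·948 = 709
a_7 = 236·709 + 582·82 + 798·550 + 454·21 + 197·408 = 225
a_8 = 236·225 + 582·709 + 798·82 + 454·550 + 197·21 = 9
a_9 = 236·9 + 582·225 + 798·709 + 454·82 + 197·550 = 910
a_10 = 236·910 + 582·9 + 798·225 + 454·709 + 197·82 = 9
Continuing the recurrence:
  a_11 = 792;  a_12 = 119;  a_13 = 1005;  a_14 = 811;  a_15 = 620;  a_16 = 827
  a_17 = 900;  a_18 = 2;  a_19 = 975;  a_20 = 156;  a_21 = 887;  a_22 = 177
  a_23 = 503;  a_24 = 818;  a_25 = 11;  a_26 = 38;  a_27 = 58;  a_28 = 455
  a_29 = 594;  a_30 = 503;  a_31 = 647;  a_32 = 303;  a_33 = 994;  a_34 = 267
  a_35 = 767;  a_36 = 201;  a_37 = 0;  a_38 = 760;  a_39 = 978;  a_40 = 318
  a_41 = 819;  a_42 = 434;  a_43 = 861;  a_44 = 487;  a_45 = 382;  a_46 = 389
  a_47 = 634;  a_48 = 15;  a_49 = 830;  a_50 = 825;  a_51 = 803;  a_52 = 656
  a_53 = 482;  a_54 = 467;  a_55 = 459;  a_56 = 888;  a_57 = 758;  a_58 = 754
  a_59 = 592;  a_60 = 41;  a_61 = 831;  a_62 = 479;  a_63 = 377;  a_64 = 731
  a_65 = 182;  a_66 = 153;  a_67 = 53;  a_68 = 110;  a_69 = 926;  a_70 = 332
  a_71 = 499;  a_72 = 417;  a_73 = 66;  a_74 = 802;  a_75 = 804;  a_76 = 914
  a_77 = 943;  a_78 = 385;  a_79 = 193;  a_80 = 247;  a_81 = 344;  a_82 = 925
  a_83 = 133;  a_84 = 544;  a_85 = 533;  a_86 = 5;  a_87 = 294;  a_88 = 938
  a_89 = 974;  a_90 = 700;  a_91 = 653;  a_92 = 276;  a_93 = 220;  a_94 = 236
  a_95 = 876;  a_96 = 699;  a_97 = 304;  a_98 = 250;  a_99 = 892;  a_100 = 820
  a_101 = 290;  a_102 = 122;  a_103 = 504;  a_104 = 732;  a_105 = 1004;  a_106 = 175
  a_107 = 573;  a_108 = 782;  a_109 = 494;  a_110 = 554;  a_111 = 989;  a_112 = 308
  a_113 = 613;  a_114 = 948;  a_115 = 74;  a_116 = 619;  a_117 = 177;  a_118 = 208
  a_119 = 694;  a_120 = 255;  a_121 = 957;  a_122 = 952;  a_123 = 227;  a_124 = 329
  a_125 = 198;  a_126 = 819;  a_127 = 987;  a_128 = 211;  a_129 = 726;  a_130 = 285
  a_131 = 307;  a_132 = 21;  a_133 = 256;  a_134 = 780;  a_135 = 493;  a_136 = 76
  a_137 = 321;  a_138 = 773;  a_139 = 180;  a_140 = 301;  a_141 = 860;  a_142 = 618
  a_143 = 577;  a_144 = 164;  a_145 = 674;  a_146 = 564;  a_147 = 678;  a_148 = 406
  a_149 = 385;  a_150 = 825;  a_151 = 319;  a_152 = 24;  a_153 = 598;  a_154 = 385
  a_155 = 577;  a_156 = 58;  a_157 = 636;  a_158 = 542;  a_159 = 285;  a_160 = 44
  a_161 = 840;  a_162 = 303;  a_163 = 248;  a_164 = 567;  a_165 = 861;  a_166 = 920
  a_167 = 1001;  a_168 = 287;  a_169 = 237;  a_170 = 715;  a_171 = 954;  a_172 = 572
  a_173 = 219;  a_174 = 652;  a_175 = 57;  a_176 = 250;  a_177 = 227;  a_178 = 507
  a_179 = 188;  a_180 = 566;  a_181 = 758;  a_182 = 905;  a_183 = 115;  a_184 = 783
  a_185 = 798;  a_186 = 444;  a_187 = 850;  a_188 = 809;  a_189 = 601;  a_190 = 41
  a_191 = 223;  a_192 = 95;  a_193 = 652;  a_194 = 456;  a_195 = 215;  a_196 = 254
  a_197 = 990;  a_198 = 586;  a_199 = 764;  a_200 = 952;  a_201 = 857;  a_202 = 772
  a_203 = 995;  a_204 = 329;  a_205 = 924;  a_206 = 506;  a_207 = 959;  a_208 = 248
  a_209 = 344;  a_210 = 44;  a_211 = 149;  a_212 = 120;  a_213 = 14;  a_214 = 297
  a_215 = 82;  a_216 = 655;  a_217 = 121;  a_218 = 335;  a_219 = 60;  a_220 = 695
  a_221 = 443;  a_222 = 311;  a_223 = 337;  a_224 = 1;  a_225 = 610;  a_226 = 209
  a_227 = 890;  a_228 = 408;  a_229 = 755;  a_230 = 960;  a_231 = 980;  a_232 = 419
  a_233 = 901;  a_234 = 855;  a_235 = 453;  a_236 = 583;  a_237 = 72;  a_238 = 11
  a_239 = 956;  a_240 = 664;  a_241 = 664;  a_242 = 401;  a_243 = 241;  a_244 = 236
  a_245 = 769;  a_246 = 672;  a_247 = 123;  a_248 = 822;  a_249 = 778;  a_250 = 902
  a_251 = 386;  a_252 = 752;  a_253 = 468;  a_254 = 260;  a_255 = 295;  a_256 = 836
  a_257 = 730;  a_258 = 632;  a_259 = 573;  a_260 = 670;  a_261 = 752;  a_262 = 426
  a_263 = 510;  a_264 = 92;  a_265 = 789;  a_266 = 465;  a_267 = 275;  a_268 = 517
  a_269 = 282;  a_270 = 943;  a_271 = 639;  a_272 = 741;  a_273 = 530;  a_274 = 116
  a_275 = 521;  a_276 = 111;  a_277 = 374;  a_278 = 227;  a_279 = 687;  a_280 = 78
  a_281 = 1004;  a_282 = 320;  a_283 = 88;  a_284 = 439;  a_285 = 505;  a_286 = 950
  a_287 = 766;  a_288 = 239;  a_289 = 11;  a_290 = 299;  a_291 = 447;  a_292 = 818
  a_293 = 248;  a_294 = 43;  a_295 = 558;  a_296 = 795;  a_297 = 111;  a_298 = 611
  a_299 = 156;  a_300 = 365;  a_301 = 752;  a_302 = 397;  a_303 = 781;  a_304 = 99
  a_305 = 252;  a_306 = 179;  a_307 = 447;  a_308 = 133;  a_309 = 228;  a_310 = 313
  a_311 = 994;  a_312 = 475;  a_313 = 555;  a_314 = 285;  a_315 = 827;  a_316 = 564
  a_317 = 809;  a_318 = 198;  a_319 = 767;  a_320 = 673;  a_321 = 550;  a_322 = 487
  a_323 = 187;  a_324 = 199;  a_325 = 443;  a_326 = 812;  a_327 = 59;  a_328 = 585
  a_329 = 240;  a_330 = 83;  a_331 = 603;  a_332 = 470;  a_333 = 600;  a_334 = 548
  a_335 = 504;  a_336 = 718;  a_337 = 793;  a_338 = 959;  a_339 = 339;  a_340 = 87
  a_341 = 341;  a_342 = 383;  a_343 = 859;  a_344 = 865;  a_345 = 126;  a_346 = 693
  a_347 = 167;  a_348 = 364;  a_349 = 126;  a_350 = 931;  a_351 = 767;  a_352 = 449
  a_353 = 509;  a_354 = 152;  a_355 = 138
a_356 = 236·138 + 582·152 + 798·509 + 454·449 + 197·767 = 293
a_357 = 236·293 + 582·138 + 798·152 + 454·509 + 197·449 = 34

34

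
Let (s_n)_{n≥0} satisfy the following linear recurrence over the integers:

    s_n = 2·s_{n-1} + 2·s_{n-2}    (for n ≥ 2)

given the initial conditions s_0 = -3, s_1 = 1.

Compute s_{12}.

-59712

s_2 = 2·1 + 2·-3 = -4
s_3 = 2·-4 + 2·1 = -6
s_4 = 2·-6 + 2·-4 = -20
s_5 = 2·-20 + 2·-6 = -52
s_6 = 2·-52 + 2·-20 = -144
s_7 = 2·-144 + 2·-52 = -392
s_8 = 2·-392 + 2·-144 = -1072
s_9 = 2·-1072 + 2·-392 = -2928
s_10 = 2·-2928 + 2·-1072 = -8000
s_11 = 2·-8000 + 2·-2928 = -21856
s_12 = 2·-21856 + 2·-8000 = -59712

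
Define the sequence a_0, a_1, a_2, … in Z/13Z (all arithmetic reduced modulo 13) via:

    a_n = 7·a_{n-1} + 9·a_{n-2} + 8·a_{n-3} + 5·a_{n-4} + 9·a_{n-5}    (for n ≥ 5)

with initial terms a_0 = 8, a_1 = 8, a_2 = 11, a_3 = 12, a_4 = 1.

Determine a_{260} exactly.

0

a_5 = 7·1 + 9·12 + 8·11 + 5·8 + 9·8 = 3
a_6 = 7·3 + 9·1 + 8·12 + 5·11 + 9·8 = 6
a_7 = 7·6 + 9·3 + 8·1 + 5·12 + 9·11 = 2
a_8 = 7·2 + 9·6 + 8·3 + 5·1 + 9·12 = 10
a_9 = 7·10 + 9·2 + 8·6 + 5·3 + 9·1 = 4
a_10 = 7·4 + 9·10 + 8·2 + 5·6 + 9·3 = 9
Continuing the recurrence:
  a_11 = 9;  a_12 = 10;  a_13 = 8;  a_14 = 0;  a_15 = 5;  a_16 = 9
  a_17 = 4;  a_18 = 0;  a_19 = 3;  a_20 = 0;  a_21 = 11;  a_22 = 7
  a_23 = 7;  a_24 = 6;  a_25 = 8;  a_26 = 1;  a_27 = 4;  a_28 = 12
  a_29 = 1;  a_30 = 3;  a_31 = 12;  a_32 = 7;  a_33 = 8;  a_34 = 5
  a_35 = 3;  a_36 = 0;  a_37 = 1;  a_38 = 11;  a_39 = 3;  a_40 = 12
  a_41 = 9;  a_42 = 12;  a_43 = 11;  a_44 = 6;  a_45 = 0;  a_46 = 10
  a_47 = 8;  a_48 = 2;  a_49 = 12;  a_50 = 8;  a_51 = 11;  a_52 = 2
  a_53 = 8;  a_54 = 11;  a_55 = 6;  a_56 = 2;  a_57 = 6;  a_58 = 1
  a_59 = 11;  a_60 = 3;  a_61 = 7;  a_62 = 2;  a_63 = 9;  a_64 = 4
  a_65 = 5;  a_66 = 8;  a_67 = 1;  a_68 = 12;  a_69 = 10;  a_70 = 11
  a_71 = 2;  a_72 = 2;  a_73 = 5;  a_74 = 6;  a_75 = 4;  a_76 = 7
  a_77 = 7;  a_78 = 11;  a_79 = 10;  a_80 = 10;  a_81 = 8;  a_82 = 6
  a_83 = 5;  a_84 = 7;  a_85 = 12;  a_86 = 3;  a_87 = 4;  a_88 = 10
  a_89 = 6;  a_90 = 1;  a_91 = 6;  a_92 = 3;  a_93 = 8;  a_94 = 8
  a_95 = 9;  a_96 = 8;  a_97 = 8;  a_98 = 0;  a_99 = 6;  a_100 = 6
  a_101 = 0;  a_102 = 5;  a_103 = 9;  a_104 = 10;  a_105 = 11;  a_106 = 4
  a_107 = 11;  a_108 = 7;  a_109 = 0;  a_110 = 10;  a_111 = 9;  a_112 = 1
  a_113 = 10;  a_114 = 6;  a_115 = 2;  a_116 = 0;  a_117 = 8;  a_118 = 10
  a_119 = 11;  a_120 = 2;  a_121 = 12;  a_122 = 0;  a_123 = 9;  a_124 = 8
  a_125 = 7;  a_126 = 2;  a_127 = 4;  a_128 = 2;  a_129 = 4;  a_130 = 8
  a_131 = 3;  a_132 = 2;  a_133 = 0;  a_134 = 1;  a_135 = 6;  a_136 = 10
  a_137 = 7;  a_138 = 10;  a_139 = 5;  a_140 = 12;  a_141 = 9;  a_142 = 12
  a_143 = 12;  a_144 = 5;  a_145 = 2;  a_146 = 10;  a_147 = 10;  a_148 = 10
  a_149 = 9;  a_150 = 2;  a_151 = 3;  a_152 = 4;  a_153 = 11;  a_154 = 7
  a_155 = 5;  a_156 = 12;  a_157 = 3;  a_158 = 4;  a_159 = 5;  a_160 = 5
  a_161 = 1;  a_162 = 9;  a_163 = 4;  a_164 = 5;  a_165 = 11;  a_166 = 0
  a_167 = 6;  a_168 = 9;  a_169 = 9;  a_170 = 5;  a_171 = 10;  a_172 = 0
  a_173 = 9;  a_174 = 2;  a_175 = 8;  a_176 = 2;  a_177 = 4;  a_178 = 6
  a_179 = 9;  a_180 = 10;  a_181 = 3;  a_182 = 2;  a_183 = 12;  a_184 = 10
  a_185 = 0;  a_186 = 2;  a_187 = 3;  a_188 = 2;  a_189 = 4;  a_190 = 2
  a_191 = 8;  a_192 = 0;  a_193 = 9;  a_194 = 4;  a_195 = 11;  a_196 = 10
  a_197 = 12;  a_198 = 12;  a_199 = 12;  a_200 = 8;  a_201 = 7;  a_202 = 8
  a_203 = 0;  a_204 = 3;  a_205 = 10;  a_206 = 5;  a_207 = 0;  a_208 = 10
  a_209 = 5;  a_210 = 6;  a_211 = 4;  a_212 = 3;  a_213 = 12;  a_214 = 10
  a_215 = 3;  a_216 = 11;  a_217 = 11;  a_218 = 7;  a_219 = 3;  a_220 = 7
  a_221 = 0;  a_222 = 0;  a_223 = 4;  a_224 = 12;  a_225 = 1;  a_226 = 4
  a_227 = 10;  a_228 = 2;  a_229 = 2;  a_230 = 11;  a_231 = 2;  a_232 = 8
  a_233 = 8;  a_234 = 9;  a_235 = 9;  a_236 = 6;  a_237 = 8;  a_238 = 0
  a_239 = 12;  a_240 = 12;  a_241 = 0;  a_242 = 3;  a_243 = 8;  a_244 = 4
  a_245 = 11;  a_246 = 10;  a_247 = 8;  a_248 = 1;  a_249 = 3;  a_250 = 9
  a_251 = 7;  a_252 = 10;  a_253 = 8;  a_254 = 1;  a_255 = 2;  a_256 = 5
  a_257 = 9;  a_258 = 6
a_259 = 7·6 + 9·9 + 8·5 + 5·2 + 9·1 = 0
a_260 = 7·0 + 9·6 + 8·9 + 5·5 + 9·2 = 0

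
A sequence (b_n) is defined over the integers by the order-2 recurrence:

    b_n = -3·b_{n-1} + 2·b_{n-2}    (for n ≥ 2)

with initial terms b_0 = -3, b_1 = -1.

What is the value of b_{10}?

-54531

b_2 = -3·-1 + 2·-3 = -3
b_3 = -3·-3 + 2·-1 = 7
b_4 = -3·7 + 2·-3 = -27
b_5 = -3·-27 + 2·7 = 95
b_6 = -3·95 + 2·-27 = -339
b_7 = -3·-339 + 2·95 = 1207
b_8 = -3·1207 + 2·-339 = -4299
b_9 = -3·-4299 + 2·1207 = 15311
b_10 = -3·15311 + 2·-4299 = -54531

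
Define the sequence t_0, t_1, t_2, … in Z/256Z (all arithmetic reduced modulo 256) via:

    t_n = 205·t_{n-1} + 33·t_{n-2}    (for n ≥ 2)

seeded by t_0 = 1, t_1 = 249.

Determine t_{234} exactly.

77

t_2 = 205·249 + 33·1 = 134
t_3 = 205·134 + 33·249 = 103
t_4 = 205·103 + 33·134 = 193
t_5 = 205·193 + 33·103 = 212
t_6 = 205·212 + 33·193 = 165
t_7 = 205·165 + 33·212 = 117
Continuing the recurrence:
  t_8 = 246;  t_9 = 19;  t_10 = 237;  t_11 = 60;  t_12 = 153;  t_13 = 65
  t_14 = 198;  t_15 = 239;  t_16 = 233;  t_17 = 100;  t_18 = 29;  t_19 = 29
  t_20 = 246;  t_21 = 187;  t_22 = 117;  t_23 = 204;  t_24 = 113;  t_25 = 201
  t_26 = 134;  t_27 = 55;  t_28 = 81;  t_29 = 244;  t_30 = 213;  t_31 = 5
  t_32 = 118;  t_33 = 35;  t_34 = 61;  t_35 = 92;  t_36 = 137;  t_37 = 145
  t_38 = 198;  t_39 = 63;  t_40 = 249;  t_41 = 132;  t_42 = 205;  t_43 = 45
  t_44 = 118;  t_45 = 75;  t_46 = 69;  t_47 = 236;  t_48 = 225;  t_49 = 153
  t_50 = 134;  t_51 = 7;  t_52 = 225;  t_53 = 20;  t_54 = 5;  t_55 = 149
  t_56 = 246;  t_57 = 51;  t_58 = 141;  t_59 = 124;  t_60 = 121;  t_61 = 225
  t_62 = 198;  t_63 = 143;  t_64 = 9;  t_65 = 164;  t_66 = 125;  t_67 = 61
  t_68 = 246;  t_69 = 219;  t_70 = 21;  t_71 = 12;  t_72 = 81;  t_73 = 105
  t_74 = 134;  t_75 = 215;  t_76 = 113;  t_77 = 52;  t_78 = 53;  t_79 = 37
  t_80 = 118;  t_81 = 67;  t_82 = 221;  t_83 = 156;  t_84 = 105;  t_85 = 49
  t_86 = 198;  t_87 = 223;  t_88 = 25;  t_89 = 196;  t_90 = 45;  t_91 = 77
  t_92 = 118;  t_93 = 107;  t_94 = 229;  t_95 = 44;  t_96 = 193;  t_97 = 57
  t_98 = 134;  t_99 = 167;  t_100 = 1;  t_101 = 84;  t_102 = 101;  t_103 = 181
  t_104 = 246;  t_105 = 83;  t_106 = 45;  t_107 = 188;  t_108 = 89;  t_109 = 129
  t_110 = 198;  t_111 = 47;  t_112 = 41;  t_113 = 228;  t_114 = 221;  t_115 = 93
  t_116 = 246;  t_117 = 251;  t_118 = 181;  t_119 = 76;  t_120 = 49;  t_121 = 9
  t_122 = 134;  t_123 = 119;  t_124 = 145;  t_125 = 116;  t_126 = 149;  t_127 = 69
  t_128 = 118;  t_129 = 99;  t_130 = 125;  t_131 = 220;  t_132 = 73;  t_133 = 209
  t_134 = 198;  t_135 = 127;  t_136 = 57;  t_137 = 4;  t_138 = 141;  t_139 = 109
  t_140 = 118;  t_141 = 139;  t_142 = 133;  t_143 = 108;  t_144 = 161;  t_145 = 217
  t_146 = 134;  t_147 = 71;  t_148 = 33;  t_149 = 148;  t_150 = 197;  t_151 = 213
  t_152 = 246;  t_153 = 115;  t_154 = 205;  t_155 = 252;  t_156 = 57;  t_157 = 33
  t_158 = 198;  t_159 = 207;  t_160 = 73;  t_161 = 36;  t_162 = 61;  t_163 = 125
  t_164 = 246;  t_165 = 27;  t_166 = 85;  t_167 = 140;  t_168 = 17;  t_169 = 169
  t_170 = 134;  t_171 = 23;  t_172 = 177;  t_173 = 180;  t_174 = 245;  t_175 = 101
  t_176 = 118;  t_177 = 131;  t_178 = 29;  t_179 = 28;  t_180 = 41;  t_181 = 113
  t_182 = 198;  t_183 = 31;  t_184 = 89;  t_185 = 68;  t_186 = 237;  t_187 = 141
  t_188 = 118;  t_189 = 171;  t_190 = 37;  t_191 = 172;  t_192 = 129;  t_193 = 121
  t_194 = 134;  t_195 = 231;  t_196 = 65;  t_197 = 212;  t_198 = 37;  t_199 = 245
  t_200 = 246;  t_201 = 147;  t_202 = 109;  t_203 = 60;  t_204 = 25;  t_205 = 193
  t_206 = 198;  t_207 = 111;  t_208 = 105;  t_209 = 100;  t_210 = 157;  t_211 = 157
  t_212 = 246;  t_213 = 59;  t_214 = 245;  t_215 = 204;  t_216 = 241;  t_217 = 73
  t_218 = 134;  t_219 = 183;  t_220 = 209;  t_221 = 244;  t_222 = 85;  t_223 = 133
  t_224 = 118;  t_225 = 163;  t_226 = 189;  t_227 = 92;  t_228 = 9;  t_229 = 17
  t_230 = 198;  t_231 = 191;  t_232 = 121
t_233 = 205·121 + 33·191 = 132
t_234 = 205·132 + 33·121 = 77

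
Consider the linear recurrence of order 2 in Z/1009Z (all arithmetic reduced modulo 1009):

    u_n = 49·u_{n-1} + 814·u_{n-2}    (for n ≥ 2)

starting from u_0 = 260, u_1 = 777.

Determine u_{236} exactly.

u_2 = 49·777 + 814·260 = 490
u_3 = 49·490 + 814·777 = 638
u_4 = 49·638 + 814·490 = 288
u_5 = 49·288 + 814·638 = 692
u_6 = 49·692 + 814·288 = 955
u_7 = 49·955 + 814·692 = 647
Continuing the recurrence:
  u_8 = 864;  u_9 = 927;  u_10 = 41;  u_11 = 846;  u_12 = 162;  u_13 = 372
  u_14 = 764;  u_15 = 211;  u_16 = 601;  u_17 = 412;  u_18 = 866;  u_19 = 436
  u_20 = 817;  u_21 = 418;  u_22 = 409;  u_23 = 80;  u_24 = 849;  u_25 = 776
  u_26 = 612;  u_27 = 757;  u_28 = 491;  u_29 = 551;  u_30 = 875;  u_31 = 6
  u_32 = 190;  u_33 = 68;  u_34 = 588;  u_35 = 417;  u_36 = 619;  u_37 = 475
  u_38 = 443;  u_39 = 721;  u_40 = 403;  u_41 = 232;  u_42 = 386;  u_43 = 917
  u_44 = 942;  u_45 = 531;  u_46 = 742;  u_47 = 416;  u_48 = 810;  u_49 = 948
  u_50 = 501;  u_51 = 120;  u_52 = 4;  u_53 = 3;  u_54 = 376;  u_55 = 686
  u_56 = 654;  u_57 = 185;  u_58 = 597;  u_59 = 241;  u_60 = 330;  u_61 = 454
  u_62 = 274;  u_63 = 571;  u_64 = 783;  u_65 = 679;  u_66 = 657;  u_67 = 688
  u_68 = 443;  u_69 = 555;  u_70 = 341;  u_71 = 303;  u_72 = 820;  u_73 = 266
  u_74 = 448;  u_75 = 352;  u_76 = 518;  u_77 = 129;  u_78 = 157;  u_79 = 700
  u_80 = 658;  u_81 = 678;  u_82 = 767;  u_83 = 219;  u_84 = 408;  u_85 = 494
  u_86 = 141;  u_87 = 380;  u_88 = 206;  u_89 = 570;  u_90 = 877;  u_91 = 435
  u_92 = 641;  u_93 = 61;  u_94 = 83;  u_95 = 244;  u_96 = 816;  u_97 = 476
  u_98 = 419;  u_99 = 359;  u_100 = 462;  u_101 = 56;  u_102 = 437;  u_103 = 403
  u_104 = 117;  u_105 = 805;  u_106 = 486;  u_107 = 27;  u_108 = 390;  u_109 = 728
  u_110 = 991;  u_111 = 436;  u_112 = 658;  u_113 = 699;  u_114 = 787;  u_115 = 131
  u_116 = 268;  u_117 = 704;  u_118 = 398;  u_119 = 275;  u_120 = 441;  u_121 = 272
  u_122 = 990;  u_123 = 515;  u_124 = 688;  u_125 = 890;  u_126 = 260;  u_127 = 630
  u_128 = 350;  u_129 = 245;  u_130 = 259;  u_131 = 231;  u_132 = 165;  u_133 = 373
  u_134 = 228;  u_135 = 995;  u_136 = 259;  u_137 = 286;  u_138 = 842;  u_139 = 623
  u_140 = 534;  u_141 = 536;  u_142 = 836;  u_143 = 11;  u_144 = 977;  u_145 = 323
  u_146 = 878;  u_147 = 217;  u_148 = 863;  u_149 = 981;  u_150 = 864;  u_151 = 373
  u_152 = 138;  u_153 = 621;  u_154 = 492;  u_155 = 886;  u_156 = 951;  u_157 = 963
  u_158 = 984;  u_159 = 682;  u_160 = 960;  u_161 = 824;  u_162 = 490;  u_163 = 554
  u_164 = 208;  u_165 = 35;  u_166 = 506;  u_167 = 816;  u_168 = 845;  u_169 = 338
  u_170 = 110;  u_171 = 20;  u_172 = 719;  u_173 = 52;  u_174 = 576;  u_175 = 931
  u_176 = 902;  u_177 = 886;  u_178 = 712;  u_179 = 351;  u_180 = 448;  u_181 = 930
  u_182 = 588;  u_183 = 830;  u_184 = 676;  u_185 = 426;  u_186 = 44;  u_187 = 815
  u_188 = 76;  u_189 = 185;  u_190 = 299;  u_191 = 774;  u_192 = 810;  u_193 = 759
  u_194 = 321;  u_195 = 912;  u_196 = 255;  u_197 = 131;  u_198 = 81;  u_199 = 622
  u_200 = 557;  u_201 = 849;  u_202 = 589;  u_203 = 530;  u_204 = 916;  u_205 = 56
  u_206 = 699;  u_207 = 124;  u_208 = 941;  u_209 = 740;  u_210 = 79;  u_211 = 831
  u_212 = 89;  u_213 = 729;  u_214 = 204;  u_215 = 20;  u_216 = 551;  u_217 = 901
  u_218 = 271;  u_219 = 33;  u_220 = 231;  u_221 = 848;  u_222 = 543;  u_223 = 489
  u_224 = 814;  u_225 = 26;  u_226 = 957;  u_227 = 454;  u_228 = 98;  u_229 = 19
  u_230 = 992;  u_231 = 507;  u_232 = 915;  u_233 = 456;  u_234 = 314
u_235 = 49·314 + 814·456 = 123
u_236 = 49·123 + 814·314 = 292

292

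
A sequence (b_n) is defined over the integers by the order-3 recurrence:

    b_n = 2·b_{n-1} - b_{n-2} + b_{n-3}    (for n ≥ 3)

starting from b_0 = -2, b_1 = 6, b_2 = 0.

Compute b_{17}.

b_3 = 2·0 + -1·6 + 1·-2 = -8
b_4 = 2·-8 + -1·0 + 1·6 = -10
b_5 = 2·-10 + -1·-8 + 1·0 = -12
b_6 = 2·-12 + -1·-10 + 1·-8 = -22
b_7 = 2·-22 + -1·-12 + 1·-10 = -42
b_8 = 2·-42 + -1·-22 + 1·-12 = -74
b_9 = 2·-74 + -1·-42 + 1·-22 = -128
b_10 = 2·-128 + -1·-74 + 1·-42 = -224
b_11 = 2·-224 + -1·-128 + 1·-74 = -394
b_12 = 2·-394 + -1·-224 + 1·-128 = -692
b_13 = 2·-692 + -1·-394 + 1·-224 = -1214
b_14 = 2·-1214 + -1·-692 + 1·-394 = -2130
b_15 = 2·-2130 + -1·-1214 + 1·-692 = -3738
b_16 = 2·-3738 + -1·-2130 + 1·-1214 = -6560
b_17 = 2·-6560 + -1·-3738 + 1·-2130 = -11512

-11512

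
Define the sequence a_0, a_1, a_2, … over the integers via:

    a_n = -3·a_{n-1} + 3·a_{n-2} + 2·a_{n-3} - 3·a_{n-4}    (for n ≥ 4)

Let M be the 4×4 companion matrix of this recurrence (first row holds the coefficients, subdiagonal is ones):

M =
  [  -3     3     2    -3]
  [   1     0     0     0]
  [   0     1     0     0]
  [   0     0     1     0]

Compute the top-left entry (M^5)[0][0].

-564

(M^5)[0][0] is the top entry after applying M 5 times to the unit state (1, 0, 0, 0). Equivalently it is h_{8} for the auxiliary sequence (h_n) obeying the same recurrence with h_3 = 1 and h_i = 0 for 0 ≤ i < 3:
h_4 = -3·1 + 3·0 + 2·0 + -3·0 = -3
h_5 = -3·-3 + 3·1 + 2·0 + -3·0 = 12
h_6 = -3·12 + 3·-3 + 2·1 + -3·0 = -43
h_7 = -3·-43 + 3·12 + 2·-3 + -3·1 = 156
h_8 = -3·156 + 3·-43 + 2·12 + -3·-3 = -564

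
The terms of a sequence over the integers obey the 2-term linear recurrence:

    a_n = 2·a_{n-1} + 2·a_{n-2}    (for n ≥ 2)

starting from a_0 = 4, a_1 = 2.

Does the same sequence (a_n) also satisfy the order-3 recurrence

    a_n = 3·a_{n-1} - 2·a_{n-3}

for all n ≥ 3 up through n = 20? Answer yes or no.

yes

Terms a_0..a_20: 4, 2, 12, 28, 80, 216, 592, 1616, 4416, 12064, 32960, 90048, 246016, 672128, 1836288, 5016832, 13706240, 37446144, 102304768, 279501824, 763613184
n=3: candidate gives 28, actual a_3 = 28 ✓
n=4: candidate gives 80, actual a_4 = 80 ✓
n=5: candidate gives 216, actual a_5 = 216 ✓
n=6: candidate gives 592, actual a_6 = 592 ✓
n=7: candidate gives 1616, actual a_7 = 1616 ✓
n=8: candidate gives 4416, actual a_8 = 4416 ✓
n=9: candidate gives 12064, actual a_9 = 12064 ✓
n=10: candidate gives 32960, actual a_10 = 32960 ✓
n=11: candidate gives 90048, actual a_11 = 90048 ✓
n=12: candidate gives 246016, actual a_12 = 246016 ✓
n=13: candidate gives 672128, actual a_13 = 672128 ✓
n=14: candidate gives 1836288, actual a_14 = 1836288 ✓
n=15: candidate gives 5016832, actual a_15 = 5016832 ✓
n=16: candidate gives 13706240, actual a_16 = 13706240 ✓
n=17: candidate gives 37446144, actual a_17 = 37446144 ✓
n=18: candidate gives 102304768, actual a_18 = 102304768 ✓
n=19: candidate gives 279501824, actual a_19 = 279501824 ✓
n=20: candidate gives 763613184, actual a_20 = 763613184 ✓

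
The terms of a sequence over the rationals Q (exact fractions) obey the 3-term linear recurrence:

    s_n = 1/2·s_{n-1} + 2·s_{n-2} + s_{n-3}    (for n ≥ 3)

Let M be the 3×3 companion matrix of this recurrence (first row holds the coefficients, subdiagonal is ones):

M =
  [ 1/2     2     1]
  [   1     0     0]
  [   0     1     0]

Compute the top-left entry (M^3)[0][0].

(M^3)[0][0] is the top entry after applying M 3 times to the unit state (1, 0, 0). Equivalently it is h_{5} for the auxiliary sequence (h_n) obeying the same recurrence with h_2 = 1 and h_i = 0 for 0 ≤ i < 2:
h_3 = 1/2·1 + 2·0 + 1·0 = 1/2
h_4 = 1/2·1/2 + 2·1 + 1·0 = 9/4
h_5 = 1/2·9/4 + 2·1/2 + 1·1 = 25/8

25/8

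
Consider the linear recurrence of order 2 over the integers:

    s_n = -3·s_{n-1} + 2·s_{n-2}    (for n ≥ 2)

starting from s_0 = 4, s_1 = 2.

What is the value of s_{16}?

40023370

s_2 = -3·2 + 2·4 = 2
s_3 = -3·2 + 2·2 = -2
s_4 = -3·-2 + 2·2 = 10
s_5 = -3·10 + 2·-2 = -34
s_6 = -3·-34 + 2·10 = 122
s_7 = -3·122 + 2·-34 = -434
s_8 = -3·-434 + 2·122 = 1546
s_9 = -3·1546 + 2·-434 = -5506
s_10 = -3·-5506 + 2·1546 = 19610
s_11 = -3·19610 + 2·-5506 = -69842
s_12 = -3·-69842 + 2·19610 = 248746
s_13 = -3·248746 + 2·-69842 = -885922
s_14 = -3·-885922 + 2·248746 = 3155258
s_15 = -3·3155258 + 2·-885922 = -11237618
s_16 = -3·-11237618 + 2·3155258 = 40023370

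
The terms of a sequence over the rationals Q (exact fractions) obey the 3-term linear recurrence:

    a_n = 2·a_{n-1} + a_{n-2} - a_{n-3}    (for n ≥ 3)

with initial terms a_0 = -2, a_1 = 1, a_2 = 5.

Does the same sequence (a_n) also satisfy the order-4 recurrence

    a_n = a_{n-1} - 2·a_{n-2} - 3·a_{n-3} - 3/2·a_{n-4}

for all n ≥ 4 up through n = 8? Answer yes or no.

Terms a_0..a_8: -2, 1, 5, 13, 30, 68, 153, 344, 773
n=4: candidate gives 3, actual a_4 = 30 ✗

no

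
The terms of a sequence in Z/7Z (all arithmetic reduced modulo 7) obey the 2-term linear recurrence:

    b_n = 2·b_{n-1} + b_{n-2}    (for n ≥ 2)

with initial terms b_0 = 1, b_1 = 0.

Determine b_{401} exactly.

5

b_2 = 2·0 + 1·1 = 1
b_3 = 2·1 + 1·0 = 2
b_4 = 2·2 + 1·1 = 5
b_5 = 2·5 + 1·2 = 5
b_6 = 2·5 + 1·5 = 1
b_7 = 2·1 + 1·5 = 0
(b_6, b_7) = (1, 0) = (b_0, b_1), so the sequence has period 6.
401 ≡ 5 (mod 6), hence b_401 = b_5 = 5.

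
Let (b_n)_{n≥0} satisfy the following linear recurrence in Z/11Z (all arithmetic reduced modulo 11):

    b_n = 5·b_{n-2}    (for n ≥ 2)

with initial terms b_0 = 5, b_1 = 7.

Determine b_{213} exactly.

2

b_2 = 0·7 + 5·5 = 3
b_3 = 0·3 + 5·7 = 2
b_4 = 0·2 + 5·3 = 4
b_5 = 0·4 + 5·2 = 10
b_6 = 0·10 + 5·4 = 9
b_7 = 0·9 + 5·10 = 6
b_8 = 0·6 + 5·9 = 1
b_9 = 0·1 + 5·6 = 8
b_10 = 0·8 + 5·1 = 5
b_11 = 0·5 + 5·8 = 7
(b_10, b_11) = (5, 7) = (b_0, b_1), so the sequence has period 10.
213 ≡ 3 (mod 10), hence b_213 = b_3 = 2.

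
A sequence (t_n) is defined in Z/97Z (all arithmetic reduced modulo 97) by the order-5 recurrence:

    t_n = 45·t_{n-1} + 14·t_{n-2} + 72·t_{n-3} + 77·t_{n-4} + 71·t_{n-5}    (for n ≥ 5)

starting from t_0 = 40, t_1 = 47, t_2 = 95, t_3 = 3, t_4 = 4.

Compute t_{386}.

t_5 = 45·4 + 14·3 + 72·95 + 77·47 + 71·40 = 38
t_6 = 45·38 + 14·4 + 72·3 + 77·95 + 71·47 = 24
t_7 = 45·24 + 14·38 + 72·4 + 77·3 + 71·95 = 49
t_8 = 45·49 + 14·24 + 72·38 + 77·4 + 71·3 = 75
t_9 = 45·75 + 14·49 + 72·24 + 77·38 + 71·4 = 75
t_10 = 45·75 + 14·75 + 72·49 + 77·24 + 71·38 = 83
Continuing the recurrence:
  t_11 = 45;  t_12 = 90;  t_13 = 28;  t_14 = 16;  t_15 = 72;  t_16 = 85
  t_17 = 78;  t_18 = 9;  t_19 = 38;  t_20 = 0;  t_21 = 29;  t_22 = 87
  t_23 = 29;  t_24 = 34;  t_25 = 54;  t_26 = 75;  t_27 = 51;  t_28 = 76
  t_29 = 4;  t_30 = 72;  t_31 = 75;  t_32 = 79;  t_33 = 70;  t_34 = 61
  t_35 = 27;  t_36 = 87;  t_37 = 90;  t_38 = 1;  t_39 = 11;  t_40 = 85
  t_41 = 86;  t_42 = 0;  t_43 = 94;  t_44 = 94;  t_45 = 64;  t_46 = 95
  t_47 = 68;  t_48 = 18;  t_49 = 28;  t_50 = 31;  t_51 = 29;  t_52 = 75
  t_53 = 38;  t_54 = 8;  t_55 = 56;  t_56 = 10;  t_57 = 70;  t_58 = 63
  t_59 = 6;  t_60 = 74;  t_61 = 82;  t_62 = 41;  t_63 = 64;  t_64 = 59
  t_65 = 29;  t_66 = 4;  t_67 = 63;  t_68 = 1;  t_69 = 71;  t_70 = 24
  t_71 = 6;  t_72 = 83;  t_73 = 27;  t_74 = 95;  t_75 = 88;  t_76 = 83
  t_77 = 88;  t_78 = 29;  t_79 = 15;  t_80 = 74;  t_81 = 61;  t_82 = 53
  t_83 = 44;  t_84 = 6;  t_85 = 6;  t_86 = 3;  t_87 = 42;  t_88 = 33
  t_89 = 73;  t_90 = 56;  t_91 = 53;  t_92 = 77;  t_93 = 4;  t_94 = 19
  t_95 = 59;  t_96 = 0;  t_97 = 15;  t_98 = 74;  t_99 = 23;  t_100 = 65
  t_101 = 30;  t_102 = 9;  t_103 = 17;  t_104 = 86;  t_105 = 41;  t_106 = 15
  t_107 = 77;  t_108 = 3;  t_109 = 13;  t_110 = 52;  t_111 = 32;  t_112 = 72
  t_113 = 13;  t_114 = 94;  t_115 = 38;  t_116 = 41;  t_117 = 29;  t_118 = 69
  t_119 = 58;  t_120 = 73;  t_121 = 47;  t_122 = 38;  t_123 = 14;  t_124 = 26
  t_125 = 3;  t_126 = 10;  t_127 = 29;  t_128 = 1;  t_129 = 47;  t_130 = 59
  t_131 = 23;  t_132 = 9;  t_133 = 32;  t_134 = 44;  t_135 = 15;  t_136 = 4
  t_137 = 65;  t_138 = 21;  t_139 = 20;  t_140 = 69;  t_141 = 1;  t_142 = 50
  t_143 = 78;  t_144 = 54;  t_145 = 70;  t_146 = 57;  t_147 = 14;  t_148 = 62
  t_149 = 18;  t_150 = 17;  t_151 = 33;  t_152 = 57;  t_153 = 48;  t_154 = 64
  t_155 = 55;  t_156 = 76;  t_157 = 51;  t_158 = 38;  t_159 = 88;  t_160 = 73
  t_161 = 86;  t_162 = 24;  t_163 = 39;  t_164 = 73;  t_165 = 1;  t_166 = 92
  t_167 = 52;  t_168 = 62;  t_169 = 76;  t_170 = 55;  t_171 = 12;  t_172 = 19
  t_173 = 8;  t_174 = 63;  t_175 = 26;  t_176 = 93;  t_177 = 89;  t_178 = 85
  t_179 = 6;  t_180 = 94;  t_181 = 28;  t_182 = 61;  t_183 = 9;  t_184 = 75
  t_185 = 39;  t_186 = 50;  t_187 = 28;  t_188 = 27;  t_189 = 52;  t_190 = 4
  t_191 = 22;  t_192 = 30;  t_193 = 10;  t_194 = 52;  t_195 = 22;  t_196 = 5
  t_197 = 96;  t_198 = 18;  t_199 = 43;  t_200 = 85;  t_201 = 84;  t_202 = 69
  t_203 = 52;  t_204 = 37;  t_205 = 76;  t_206 = 44;  t_207 = 61;  t_208 = 48
  t_209 = 14;  t_210 = 25;  t_211 = 85;  t_212 = 18;  t_213 = 41;  t_214 = 78
  t_215 = 23;  t_216 = 84;  t_217 = 88;  t_218 = 92;  t_219 = 8;  t_220 = 80
  t_221 = 87;  t_222 = 28;  t_223 = 60;  t_224 = 79;  t_225 = 69;  t_226 = 83
  t_227 = 22;  t_228 = 3;  t_229 = 75;  t_230 = 92;  t_231 = 92;  t_232 = 11
  t_233 = 39;  t_234 = 87;  t_235 = 51;  t_236 = 23;  t_237 = 60;  t_238 = 60
  t_239 = 71;  t_240 = 70;  t_241 = 70;  t_242 = 80;  t_243 = 44;  t_244 = 44
  t_245 = 92;  t_246 = 42;  t_247 = 88;  t_248 = 30;  t_249 = 3;  t_250 = 70
  t_251 = 75;  t_252 = 34;  t_253 = 87;  t_254 = 68;  t_255 = 11;  t_256 = 37
  t_257 = 17;  t_258 = 5;  t_259 = 72;  t_260 = 16;  t_261 = 10;  t_262 = 78
  t_263 = 31;  t_264 = 45;  t_265 = 87;  t_266 = 10;  t_267 = 29;  t_268 = 86
  t_269 = 49;  t_270 = 28;  t_271 = 23;  t_272 = 56;  t_273 = 90;  t_274 = 0
  t_275 = 30;  t_276 = 1;  t_277 = 22;  t_278 = 48;  t_279 = 0;  t_280 = 1
  t_281 = 28;  t_282 = 33;  t_283 = 22;  t_284 = 53;  t_285 = 21;  t_286 = 40
  t_287 = 53;  t_288 = 12;  t_289 = 36;  t_290 = 87;  t_291 = 79;  t_292 = 24
  t_293 = 46;  t_294 = 83;  t_295 = 34;  t_296 = 75;  t_297 = 38;  t_298 = 24
  t_299 = 3;  t_300 = 47;  t_301 = 11;  t_302 = 95;  t_303 = 48;  t_304 = 63
  t_305 = 78;  t_306 = 36;  t_307 = 35;  t_308 = 46;  t_309 = 14;  t_310 = 76
  t_311 = 54;  t_312 = 53;  t_313 = 56;  t_314 = 28;  t_315 = 88;  t_316 = 3
  t_317 = 12;  t_318 = 52;  t_319 = 42;  t_320 = 67;  t_321 = 45;  t_322 = 76
  t_323 = 86;  t_324 = 19;  t_325 = 39;  t_326 = 91;  t_327 = 82;  t_328 = 15
  t_329 = 20;  t_330 = 9;  t_331 = 87;  t_332 = 42;  t_333 = 56;  t_334 = 39
  t_335 = 0;  t_336 = 21;  t_337 = 86;  t_338 = 85;  t_339 = 95;  t_340 = 82
  t_341 = 47;  t_342 = 56;  t_343 = 25;  t_344 = 19;  t_345 = 31;  t_346 = 52
  t_347 = 52;  t_348 = 2;  t_349 = 53;  t_350 = 43;  t_351 = 41;  t_352 = 21
  t_353 = 11;  t_354 = 48;  t_355 = 45;  t_356 = 63;  t_357 = 44;  t_358 = 6
  t_359 = 73;  t_360 = 33;  t_361 = 33;  t_362 = 22;  t_363 = 78;  t_364 = 47
  t_365 = 72;  t_366 = 68;  t_367 = 82;  t_368 = 68;  t_369 = 40;  t_370 = 89
  t_371 = 39;  t_372 = 61;  t_373 = 50;  t_374 = 85;  t_375 = 3;  t_376 = 72
  t_377 = 26;  t_378 = 73;  t_379 = 64;  t_380 = 85;  t_381 = 19;  t_382 = 55
  t_383 = 57;  t_384 = 78
t_385 = 45·78 + 14·57 + 72·55 + 77·19 + 71·85 = 52
t_386 = 45·52 + 14·78 + 72·57 + 77·55 + 71·19 = 25

25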